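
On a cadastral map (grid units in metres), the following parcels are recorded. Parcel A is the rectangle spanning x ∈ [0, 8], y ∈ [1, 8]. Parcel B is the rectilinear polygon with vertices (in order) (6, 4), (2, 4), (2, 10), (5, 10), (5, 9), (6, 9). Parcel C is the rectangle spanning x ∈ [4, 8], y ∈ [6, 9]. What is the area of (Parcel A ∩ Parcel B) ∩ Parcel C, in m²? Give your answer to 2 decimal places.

4.00

The region (Parcel A ∩ Parcel B) ∩ Parcel C is the polygon with vertices (6,6), (4,6), (4,8), (6,8).
By the shoelace formula its area is 4.00.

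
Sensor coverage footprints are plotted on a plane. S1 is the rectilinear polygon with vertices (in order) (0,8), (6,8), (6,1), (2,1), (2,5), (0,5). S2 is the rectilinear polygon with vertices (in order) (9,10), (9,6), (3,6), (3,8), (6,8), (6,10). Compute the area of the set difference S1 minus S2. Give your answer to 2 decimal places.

28.00

|S1| = 34, |S1∩S2| = 6.
|S1 ∖ S2| = |S1| − |S1∩S2| = 34 − 6 = 28.00.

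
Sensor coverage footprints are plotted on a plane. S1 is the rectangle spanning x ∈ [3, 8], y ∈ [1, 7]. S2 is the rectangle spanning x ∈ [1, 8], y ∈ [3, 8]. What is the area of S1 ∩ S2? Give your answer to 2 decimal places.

|S1∩S2|: x∈[3,8], y∈[3,7] → 5·4 = 20.

20.00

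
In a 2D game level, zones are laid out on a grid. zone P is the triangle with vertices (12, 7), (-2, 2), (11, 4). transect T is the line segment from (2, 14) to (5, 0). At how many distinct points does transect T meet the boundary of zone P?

2

The segment meets the boundary at (4.362,2.979), (4.104,4.18).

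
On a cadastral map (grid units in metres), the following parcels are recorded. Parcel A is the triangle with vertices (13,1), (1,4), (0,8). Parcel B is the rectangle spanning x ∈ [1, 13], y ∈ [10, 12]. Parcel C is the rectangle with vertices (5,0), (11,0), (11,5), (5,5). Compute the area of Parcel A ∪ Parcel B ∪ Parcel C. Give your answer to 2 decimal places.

By inclusion–exclusion:
Individual areas: |Parcel A| = 22.5, |Parcel B| = 24, |Parcel C| = 30.
|Parcel A∩Parcel B| = 0.
|Parcel A∩Parcel C| = 8.5659.
|Parcel B∩Parcel C| = 0 (no overlap).
|Parcel A∩Parcel B∩Parcel C| = 0.
|Parcel A ∪ Parcel B ∪ Parcel C| = 76.5 − 8.5659 + 0 = 67.93.

67.93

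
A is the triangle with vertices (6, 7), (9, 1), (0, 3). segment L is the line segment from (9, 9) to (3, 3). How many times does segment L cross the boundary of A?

1

The segment meets the boundary at (6.333,6.333).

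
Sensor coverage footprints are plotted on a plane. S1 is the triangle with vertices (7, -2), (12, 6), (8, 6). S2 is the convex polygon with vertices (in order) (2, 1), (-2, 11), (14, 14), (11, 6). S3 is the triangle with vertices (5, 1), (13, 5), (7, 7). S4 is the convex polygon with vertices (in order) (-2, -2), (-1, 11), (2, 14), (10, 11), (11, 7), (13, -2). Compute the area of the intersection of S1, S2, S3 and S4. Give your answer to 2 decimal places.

The intersection is the polygon with vertices (10.625,5.792), (7.776,4.209), (8,6), (10,6).
By the shoelace formula its area is 2.58.

2.58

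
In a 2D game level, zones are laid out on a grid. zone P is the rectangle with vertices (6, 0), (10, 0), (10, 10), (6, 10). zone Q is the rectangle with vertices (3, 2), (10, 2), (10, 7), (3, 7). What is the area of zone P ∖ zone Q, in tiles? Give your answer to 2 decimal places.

|zone P∩zone Q|: x∈[6,10], y∈[2,7] → 4·5 = 20.
|zone P| = 40.
|zone P ∖ zone Q| = |zone P| − |zone P∩zone Q| = 40 − 20 = 20.00.

20.00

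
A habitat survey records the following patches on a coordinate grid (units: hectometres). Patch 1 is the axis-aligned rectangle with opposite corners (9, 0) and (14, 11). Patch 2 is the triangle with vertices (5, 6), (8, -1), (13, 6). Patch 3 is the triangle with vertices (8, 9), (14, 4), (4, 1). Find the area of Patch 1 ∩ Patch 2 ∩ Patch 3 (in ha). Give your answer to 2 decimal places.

8.68

The intersection is the polygon with vertices (11.6,6), (12.478,5.269), (10.909,3.073), (9,2.5), (9,6).
By the shoelace formula its area is 8.68.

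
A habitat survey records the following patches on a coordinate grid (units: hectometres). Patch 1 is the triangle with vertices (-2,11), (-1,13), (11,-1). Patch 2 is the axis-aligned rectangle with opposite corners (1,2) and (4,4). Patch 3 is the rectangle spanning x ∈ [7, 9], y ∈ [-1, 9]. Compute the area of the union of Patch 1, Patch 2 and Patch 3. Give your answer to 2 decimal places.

43.54

By inclusion–exclusion:
Individual areas: |Patch 1| = 19, |Patch 2| = 6, |Patch 3| = 20.
|Patch 1∩Patch 2| = 0.
|Patch 1∩Patch 3| = 1.4615.
|Patch 2∩Patch 3| = 0 (no overlap).
|Patch 1∩Patch 2∩Patch 3| = 0.
|Patch 1 ∪ Patch 2 ∪ Patch 3| = 45 − 1.4615 + 0 = 43.54.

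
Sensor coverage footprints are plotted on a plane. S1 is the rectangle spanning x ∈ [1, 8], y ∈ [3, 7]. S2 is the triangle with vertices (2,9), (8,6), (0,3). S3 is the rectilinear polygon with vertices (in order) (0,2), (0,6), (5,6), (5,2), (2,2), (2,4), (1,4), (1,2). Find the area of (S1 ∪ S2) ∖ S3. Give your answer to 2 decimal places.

|S1 ∪ S2| = 33.9792.
|(S1 ∪ S2) ∩ S3| = 12.3125.
|(S1 ∪ S2) ∖ S3| = 33.9792 − 12.3125 = 21.67.

21.67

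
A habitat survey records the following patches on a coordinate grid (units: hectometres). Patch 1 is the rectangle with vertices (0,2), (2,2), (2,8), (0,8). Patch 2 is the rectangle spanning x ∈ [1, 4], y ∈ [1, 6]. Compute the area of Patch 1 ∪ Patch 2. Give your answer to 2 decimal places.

23.00

By inclusion–exclusion:
Individual areas: |Patch 1| = 12, |Patch 2| = 15.
|Patch 1∩Patch 2|: x∈[1,2], y∈[2,6] → 1·4 = 4.
|Patch 1 ∪ Patch 2| = 27 − 4 = 23.00.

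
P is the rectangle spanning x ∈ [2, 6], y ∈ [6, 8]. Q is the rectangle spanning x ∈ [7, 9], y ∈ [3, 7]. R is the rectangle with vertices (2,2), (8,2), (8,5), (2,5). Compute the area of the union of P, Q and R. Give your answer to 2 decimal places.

32.00

By inclusion–exclusion:
Individual areas: |P| = 8, |Q| = 8, |R| = 18.
|P∩Q| = 0 (no overlap).
|P∩R| = 0 (no overlap).
|Q∩R|: x∈[7,8], y∈[3,5] → 1·2 = 2.
|P∩Q∩R| = 0.
|P ∪ Q ∪ R| = 34 − 2 + 0 = 32.00.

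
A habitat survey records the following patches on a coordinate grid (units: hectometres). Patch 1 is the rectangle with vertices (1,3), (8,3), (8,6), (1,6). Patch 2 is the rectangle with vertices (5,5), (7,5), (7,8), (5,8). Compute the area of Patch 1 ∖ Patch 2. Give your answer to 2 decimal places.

|Patch 1∩Patch 2|: x∈[5,7], y∈[5,6] → 2·1 = 2.
|Patch 1| = 21.
|Patch 1 ∖ Patch 2| = |Patch 1| − |Patch 1∩Patch 2| = 21 − 2 = 19.00.

19.00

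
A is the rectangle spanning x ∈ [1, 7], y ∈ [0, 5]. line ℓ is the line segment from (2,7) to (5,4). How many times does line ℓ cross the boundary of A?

The segment meets the boundary at (4,5).

1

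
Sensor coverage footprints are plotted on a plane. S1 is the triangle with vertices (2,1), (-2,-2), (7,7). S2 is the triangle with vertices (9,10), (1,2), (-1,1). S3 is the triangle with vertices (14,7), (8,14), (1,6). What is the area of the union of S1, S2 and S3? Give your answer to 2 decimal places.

56.22

By inclusion–exclusion:
Individual areas: |S1| = 4.5, |S2| = 4, |S3| = 48.5.
|S1∩S2| = 0.
|S1∩S3| = 0.028.
|S2∩S3| = 0.7539.
|S1∩S2∩S3| = 0.
|S1 ∪ S2 ∪ S3| = 57 − 0.7819 + 0 = 56.22.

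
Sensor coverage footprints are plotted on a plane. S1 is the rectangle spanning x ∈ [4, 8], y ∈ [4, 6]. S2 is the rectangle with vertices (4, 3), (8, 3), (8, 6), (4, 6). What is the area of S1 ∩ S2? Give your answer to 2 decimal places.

|S1∩S2|: x∈[4,8], y∈[4,6] → 4·2 = 8.

8.00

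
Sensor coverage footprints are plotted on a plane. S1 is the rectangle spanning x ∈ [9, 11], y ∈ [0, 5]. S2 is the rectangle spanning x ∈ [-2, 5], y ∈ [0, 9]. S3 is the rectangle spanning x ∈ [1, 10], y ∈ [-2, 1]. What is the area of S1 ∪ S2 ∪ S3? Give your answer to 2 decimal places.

95.00

By inclusion–exclusion:
Individual areas: |S1| = 10, |S2| = 63, |S3| = 27.
|S1∩S2| = 0 (no overlap).
|S1∩S3|: x∈[9,10], y∈[0,1] → 1·1 = 1.
|S2∩S3|: x∈[1,5], y∈[0,1] → 4·1 = 4.
|S1∩S2∩S3| = 0.
|S1 ∪ S2 ∪ S3| = 100 − 5 + 0 = 95.00.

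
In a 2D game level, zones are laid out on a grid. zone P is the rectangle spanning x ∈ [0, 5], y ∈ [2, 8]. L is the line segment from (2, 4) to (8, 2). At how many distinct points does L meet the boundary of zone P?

The segment meets the boundary at (5,3).

1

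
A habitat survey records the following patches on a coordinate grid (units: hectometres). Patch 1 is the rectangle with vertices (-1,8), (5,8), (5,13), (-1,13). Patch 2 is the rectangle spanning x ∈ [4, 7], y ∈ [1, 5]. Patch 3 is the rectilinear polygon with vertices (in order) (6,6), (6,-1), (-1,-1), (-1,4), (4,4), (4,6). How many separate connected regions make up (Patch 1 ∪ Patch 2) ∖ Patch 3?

(Patch 1 ∪ Patch 2) ∖ Patch 3 splits into 2 disjoint pieces (area 30, area 4).

2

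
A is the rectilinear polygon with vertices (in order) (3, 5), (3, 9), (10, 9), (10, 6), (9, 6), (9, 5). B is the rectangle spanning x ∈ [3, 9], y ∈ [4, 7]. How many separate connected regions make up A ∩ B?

1

A ∩ B is a single connected region.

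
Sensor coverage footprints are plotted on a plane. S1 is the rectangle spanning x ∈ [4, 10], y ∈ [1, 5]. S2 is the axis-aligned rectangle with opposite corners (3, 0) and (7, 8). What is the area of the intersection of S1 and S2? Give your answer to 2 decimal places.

|S1∩S2|: x∈[4,7], y∈[1,5] → 3·4 = 12.

12.00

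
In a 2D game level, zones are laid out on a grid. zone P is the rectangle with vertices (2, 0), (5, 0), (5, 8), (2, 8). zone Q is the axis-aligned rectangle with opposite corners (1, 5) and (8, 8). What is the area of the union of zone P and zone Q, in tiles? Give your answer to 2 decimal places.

By inclusion–exclusion:
Individual areas: |zone P| = 24, |zone Q| = 21.
|zone P∩zone Q|: x∈[2,5], y∈[5,8] → 3·3 = 9.
|zone P ∪ zone Q| = 45 − 9 = 36.00.

36.00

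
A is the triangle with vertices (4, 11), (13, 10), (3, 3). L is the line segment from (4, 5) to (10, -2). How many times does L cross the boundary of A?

The segment meets the boundary at (4.696,4.188).

1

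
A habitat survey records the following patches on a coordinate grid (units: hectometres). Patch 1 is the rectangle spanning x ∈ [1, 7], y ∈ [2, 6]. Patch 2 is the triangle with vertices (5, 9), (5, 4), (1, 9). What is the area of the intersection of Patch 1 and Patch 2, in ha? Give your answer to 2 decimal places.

1.60

The intersection is the polygon with vertices (5,6), (5,4), (3.4,6).
By the shoelace formula its area is 1.60.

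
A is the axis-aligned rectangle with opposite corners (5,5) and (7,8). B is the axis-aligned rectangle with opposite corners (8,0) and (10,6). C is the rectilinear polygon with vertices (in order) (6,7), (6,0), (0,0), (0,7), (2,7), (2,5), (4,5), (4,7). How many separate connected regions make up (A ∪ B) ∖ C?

(A ∪ B) ∖ C splits into 2 disjoint pieces (area 4, area 12).

2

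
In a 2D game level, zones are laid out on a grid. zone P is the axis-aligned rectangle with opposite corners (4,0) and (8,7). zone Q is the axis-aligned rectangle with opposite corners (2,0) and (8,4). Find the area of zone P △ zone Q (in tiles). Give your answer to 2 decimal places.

|zone P∩zone Q|: x∈[4,8], y∈[0,4] → 4·4 = 16.
|zone P △ zone Q| = |zone P| + |zone Q| − 2·|zone P∩zone Q| = 28 + 24 − 32 = 20.00.

20.00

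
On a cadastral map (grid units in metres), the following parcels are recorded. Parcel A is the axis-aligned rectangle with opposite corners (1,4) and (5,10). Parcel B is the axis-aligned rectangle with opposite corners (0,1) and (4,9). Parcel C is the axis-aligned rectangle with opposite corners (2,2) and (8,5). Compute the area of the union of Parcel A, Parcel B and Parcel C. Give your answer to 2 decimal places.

52.00

By inclusion–exclusion:
Individual areas: |Parcel A| = 24, |Parcel B| = 32, |Parcel C| = 18.
|Parcel A∩Parcel B|: x∈[1,4], y∈[4,9] → 3·5 = 15.
|Parcel A∩Parcel C|: x∈[2,5], y∈[4,5] → 3·1 = 3.
|Parcel B∩Parcel C|: x∈[2,4], y∈[2,5] → 2·3 = 6.
|Parcel A∩Parcel B∩Parcel C| = 2.
|Parcel A ∪ Parcel B ∪ Parcel C| = 74 − 24 + 2 = 52.00.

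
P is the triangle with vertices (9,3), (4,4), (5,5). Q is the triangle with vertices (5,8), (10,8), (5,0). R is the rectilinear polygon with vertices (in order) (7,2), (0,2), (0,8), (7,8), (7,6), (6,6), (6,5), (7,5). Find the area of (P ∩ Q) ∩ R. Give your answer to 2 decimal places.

1.80

The region (P ∩ Q) ∩ R is the polygon with vertices (5,5), (7,4), (7,3.4), (5,3.8).
By the shoelace formula its area is 1.80.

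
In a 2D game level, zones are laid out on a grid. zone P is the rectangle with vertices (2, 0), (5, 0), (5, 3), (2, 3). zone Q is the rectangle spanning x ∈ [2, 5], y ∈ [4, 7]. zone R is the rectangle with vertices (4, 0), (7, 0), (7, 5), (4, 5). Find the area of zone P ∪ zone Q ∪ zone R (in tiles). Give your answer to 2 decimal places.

29.00

By inclusion–exclusion:
Individual areas: |zone P| = 9, |zone Q| = 9, |zone R| = 15.
|zone P∩zone Q| = 0 (no overlap).
|zone P∩zone R|: x∈[4,5], y∈[0,3] → 1·3 = 3.
|zone Q∩zone R|: x∈[4,5], y∈[4,5] → 1·1 = 1.
|zone P∩zone Q∩zone R| = 0.
|zone P ∪ zone Q ∪ zone R| = 33 − 4 + 0 = 29.00.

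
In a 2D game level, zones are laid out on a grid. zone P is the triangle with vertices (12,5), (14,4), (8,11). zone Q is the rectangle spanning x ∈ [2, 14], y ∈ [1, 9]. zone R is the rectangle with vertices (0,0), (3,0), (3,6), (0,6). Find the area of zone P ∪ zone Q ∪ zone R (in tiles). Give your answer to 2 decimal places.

By inclusion–exclusion:
Individual areas: |zone P| = 4, |zone Q| = 96, |zone R| = 18.
|zone P∩zone Q| = 3.619.
|zone P∩zone R| = 0.
|zone Q∩zone R|: x∈[2,3], y∈[1,6] → 1·5 = 5.
|zone P∩zone Q∩zone R| = 0.
|zone P ∪ zone Q ∪ zone R| = 118 − 8.619 + 0 = 109.38.

109.38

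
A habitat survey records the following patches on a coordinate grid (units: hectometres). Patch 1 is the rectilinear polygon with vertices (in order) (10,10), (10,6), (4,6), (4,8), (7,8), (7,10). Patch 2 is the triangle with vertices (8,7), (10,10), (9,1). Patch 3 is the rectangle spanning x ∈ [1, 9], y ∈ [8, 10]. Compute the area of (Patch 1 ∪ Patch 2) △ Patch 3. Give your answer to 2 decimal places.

29.47

|Patch 1 ∪ Patch 2| = 21.4722.
|(Patch 1 ∪ Patch 2) ∩ Patch 3| = 4.
|(Patch 1 ∪ Patch 2) △ Patch 3| = 21.4722 + 16 − 8 = 29.47.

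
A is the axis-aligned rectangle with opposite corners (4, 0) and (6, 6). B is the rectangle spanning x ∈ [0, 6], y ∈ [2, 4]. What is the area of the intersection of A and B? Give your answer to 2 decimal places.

|A∩B|: x∈[4,6], y∈[2,4] → 2·2 = 4.

4.00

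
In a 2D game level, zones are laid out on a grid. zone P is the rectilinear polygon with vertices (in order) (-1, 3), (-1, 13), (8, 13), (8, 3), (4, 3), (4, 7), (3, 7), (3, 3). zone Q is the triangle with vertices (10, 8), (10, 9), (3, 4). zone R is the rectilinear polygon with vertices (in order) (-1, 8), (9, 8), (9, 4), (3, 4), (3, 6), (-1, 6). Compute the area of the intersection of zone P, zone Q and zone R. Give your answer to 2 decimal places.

1.71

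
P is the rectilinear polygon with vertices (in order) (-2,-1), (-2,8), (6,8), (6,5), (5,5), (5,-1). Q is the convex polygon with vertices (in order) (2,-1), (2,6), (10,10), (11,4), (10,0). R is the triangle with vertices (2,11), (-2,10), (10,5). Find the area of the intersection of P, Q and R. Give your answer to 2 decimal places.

0.97

The intersection is the polygon with vertices (6,8), (6,6.667), (4.545,7.273).
By the shoelace formula its area is 0.97.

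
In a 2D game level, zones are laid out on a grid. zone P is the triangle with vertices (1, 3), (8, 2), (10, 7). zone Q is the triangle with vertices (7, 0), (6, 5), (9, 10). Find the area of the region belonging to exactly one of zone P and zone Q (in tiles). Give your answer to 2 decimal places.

17.44

|zone P| = 18.5, |zone Q| = 10, |zone P∩zone Q| = 5.5295.
|zone P △ zone Q| = |zone P| + |zone Q| − 2·|zone P∩zone Q| = 18.5 + 10 − 11.059 = 17.44.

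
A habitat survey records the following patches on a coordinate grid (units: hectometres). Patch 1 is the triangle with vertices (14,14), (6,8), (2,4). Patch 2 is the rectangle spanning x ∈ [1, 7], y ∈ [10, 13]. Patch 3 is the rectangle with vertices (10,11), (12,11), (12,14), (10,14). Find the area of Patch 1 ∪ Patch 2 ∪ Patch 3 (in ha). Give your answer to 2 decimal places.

By inclusion–exclusion:
Individual areas: |Patch 1| = 4, |Patch 2| = 18, |Patch 3| = 6.
|Patch 1∩Patch 2| = 0.
|Patch 1∩Patch 3| = 0.4333.
|Patch 2∩Patch 3| = 0 (no overlap).
|Patch 1∩Patch 2∩Patch 3| = 0.
|Patch 1 ∪ Patch 2 ∪ Patch 3| = 28 − 0.4333 + 0 = 27.57.

27.57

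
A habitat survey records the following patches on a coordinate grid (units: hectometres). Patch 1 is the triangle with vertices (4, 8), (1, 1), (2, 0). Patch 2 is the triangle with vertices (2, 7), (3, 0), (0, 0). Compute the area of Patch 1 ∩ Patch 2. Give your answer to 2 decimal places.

3.17

The intersection is the polygon with vertices (1,1), (2.393,4.25), (2.636,2.546), (2,0).
By the shoelace formula its area is 3.17.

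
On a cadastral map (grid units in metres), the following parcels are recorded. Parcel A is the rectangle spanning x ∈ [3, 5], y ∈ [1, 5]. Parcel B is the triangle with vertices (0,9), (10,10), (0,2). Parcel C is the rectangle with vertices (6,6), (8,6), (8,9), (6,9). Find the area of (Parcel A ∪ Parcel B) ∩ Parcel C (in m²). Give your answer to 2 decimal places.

The region (Parcel A ∪ Parcel B) ∩ Parcel C is the polygon with vertices (6,6.8), (6,9), (8,9), (8,8.4).
By the shoelace formula its area is 2.80.

2.80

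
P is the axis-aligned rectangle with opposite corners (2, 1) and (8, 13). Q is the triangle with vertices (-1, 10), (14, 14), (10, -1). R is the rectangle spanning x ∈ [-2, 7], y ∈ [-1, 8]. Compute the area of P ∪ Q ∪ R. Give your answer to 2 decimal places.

176.40

By inclusion–exclusion:
Individual areas: |P| = 72, |Q| = 104.5, |R| = 81.
|P∩Q| = 45.6.
|P∩R|: x∈[2,7], y∈[1,8] → 5·7 = 35.
|Q∩R| = 18.
|P∩Q∩R| = 17.5.
|P ∪ Q ∪ R| = 257.5 − 98.6 + 17.5 = 176.40.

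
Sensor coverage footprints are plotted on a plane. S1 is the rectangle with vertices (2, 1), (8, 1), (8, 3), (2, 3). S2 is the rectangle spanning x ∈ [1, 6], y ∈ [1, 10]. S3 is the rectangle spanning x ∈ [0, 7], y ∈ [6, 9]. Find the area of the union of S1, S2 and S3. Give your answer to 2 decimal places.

55.00

By inclusion–exclusion:
Individual areas: |S1| = 12, |S2| = 45, |S3| = 21.
|S1∩S2|: x∈[2,6], y∈[1,3] → 4·2 = 8.
|S1∩S3| = 0 (no overlap).
|S2∩S3|: x∈[1,6], y∈[6,9] → 5·3 = 15.
|S1∩S2∩S3| = 0.
|S1 ∪ S2 ∪ S3| = 78 − 23 + 0 = 55.00.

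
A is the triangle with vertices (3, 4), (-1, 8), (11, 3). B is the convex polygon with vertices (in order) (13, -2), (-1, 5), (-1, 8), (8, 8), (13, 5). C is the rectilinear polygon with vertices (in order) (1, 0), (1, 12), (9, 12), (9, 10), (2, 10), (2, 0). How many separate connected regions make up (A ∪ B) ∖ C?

2

(A ∪ B) ∖ C splits into 2 disjoint pieces (area 7, area 72.25).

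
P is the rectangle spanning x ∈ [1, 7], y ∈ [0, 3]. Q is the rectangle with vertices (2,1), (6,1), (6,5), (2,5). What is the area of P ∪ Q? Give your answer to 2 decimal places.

26.00

By inclusion–exclusion:
Individual areas: |P| = 18, |Q| = 16.
|P∩Q|: x∈[2,6], y∈[1,3] → 4·2 = 8.
|P ∪ Q| = 34 − 8 = 26.00.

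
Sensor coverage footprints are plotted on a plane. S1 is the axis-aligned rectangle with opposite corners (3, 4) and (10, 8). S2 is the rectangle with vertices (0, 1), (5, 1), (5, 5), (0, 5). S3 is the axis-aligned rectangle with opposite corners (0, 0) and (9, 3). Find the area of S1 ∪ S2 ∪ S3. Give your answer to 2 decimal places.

By inclusion–exclusion:
Individual areas: |S1| = 28, |S2| = 20, |S3| = 27.
|S1∩S2|: x∈[3,5], y∈[4,5] → 2·1 = 2.
|S1∩S3| = 0 (no overlap).
|S2∩S3|: x∈[0,5], y∈[1,3] → 5·2 = 10.
|S1∩S2∩S3| = 0.
|S1 ∪ S2 ∪ S3| = 75 − 12 + 0 = 63.00.

63.00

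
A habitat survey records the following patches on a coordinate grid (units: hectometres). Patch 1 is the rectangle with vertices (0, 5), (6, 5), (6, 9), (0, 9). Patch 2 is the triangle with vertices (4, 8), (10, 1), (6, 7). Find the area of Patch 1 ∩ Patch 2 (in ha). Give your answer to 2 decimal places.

The intersection is the polygon with vertices (6,5.667), (4,8), (6,7).
By the shoelace formula its area is 1.33.

1.33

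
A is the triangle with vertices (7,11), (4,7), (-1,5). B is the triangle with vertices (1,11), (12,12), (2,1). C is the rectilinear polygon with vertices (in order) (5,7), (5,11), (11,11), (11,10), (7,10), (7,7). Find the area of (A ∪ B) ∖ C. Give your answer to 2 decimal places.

44.93

|A ∪ B| = 56.5581.
|(A ∪ B) ∩ C| = 11.6318.
|(A ∪ B) ∖ C| = 56.5581 − 11.6318 = 44.93.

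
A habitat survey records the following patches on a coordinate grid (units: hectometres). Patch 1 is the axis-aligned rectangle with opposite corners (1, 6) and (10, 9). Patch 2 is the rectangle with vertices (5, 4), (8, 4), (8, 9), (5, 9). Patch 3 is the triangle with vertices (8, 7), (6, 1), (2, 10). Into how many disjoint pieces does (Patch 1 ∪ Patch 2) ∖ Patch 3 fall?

(Patch 1 ∪ Patch 2) ∖ Patch 3 splits into 2 disjoint pieces (area 11.5, area 6.3333).

2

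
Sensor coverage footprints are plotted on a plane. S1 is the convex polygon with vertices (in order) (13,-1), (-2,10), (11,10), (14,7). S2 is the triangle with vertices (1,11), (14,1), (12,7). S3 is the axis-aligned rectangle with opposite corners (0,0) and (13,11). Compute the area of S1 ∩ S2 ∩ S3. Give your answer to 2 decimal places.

The intersection is the polygon with vertices (12,7), (13,4), (13,1.769), (2.3,10), (3.75,10).
By the shoelace formula its area is 27.16.

27.16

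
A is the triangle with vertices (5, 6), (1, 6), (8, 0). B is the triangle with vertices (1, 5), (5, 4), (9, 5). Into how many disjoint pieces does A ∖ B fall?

2

A ∖ B splits into 2 disjoint pieces (area 3.6667, area 5.9346).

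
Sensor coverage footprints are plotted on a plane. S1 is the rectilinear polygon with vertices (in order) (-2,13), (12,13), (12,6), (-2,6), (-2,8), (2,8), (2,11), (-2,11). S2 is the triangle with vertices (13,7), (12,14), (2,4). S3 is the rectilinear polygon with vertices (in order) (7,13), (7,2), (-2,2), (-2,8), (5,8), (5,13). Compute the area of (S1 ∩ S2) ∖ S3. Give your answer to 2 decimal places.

|S1 ∩ S2| = 30.5303.
|(S1 ∩ S2) ∩ S3| = 4.5.
|(S1 ∩ S2) ∖ S3| = 30.5303 − 4.5 = 26.03.

26.03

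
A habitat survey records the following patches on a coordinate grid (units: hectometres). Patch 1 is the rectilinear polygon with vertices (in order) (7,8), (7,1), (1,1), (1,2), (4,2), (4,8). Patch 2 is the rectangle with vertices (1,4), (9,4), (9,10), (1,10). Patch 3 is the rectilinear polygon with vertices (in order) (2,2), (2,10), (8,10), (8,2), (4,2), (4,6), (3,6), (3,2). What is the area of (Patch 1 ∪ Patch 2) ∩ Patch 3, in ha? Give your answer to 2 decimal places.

|Patch 1 ∪ Patch 2| = 60.
|(Patch 1 ∪ Patch 2) ∩ Patch 3| = 40.00.

40.00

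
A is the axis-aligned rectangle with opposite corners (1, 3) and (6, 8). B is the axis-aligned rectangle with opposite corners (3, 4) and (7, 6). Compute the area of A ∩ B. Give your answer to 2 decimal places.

6.00

|A∩B|: x∈[3,6], y∈[4,6] → 3·2 = 6.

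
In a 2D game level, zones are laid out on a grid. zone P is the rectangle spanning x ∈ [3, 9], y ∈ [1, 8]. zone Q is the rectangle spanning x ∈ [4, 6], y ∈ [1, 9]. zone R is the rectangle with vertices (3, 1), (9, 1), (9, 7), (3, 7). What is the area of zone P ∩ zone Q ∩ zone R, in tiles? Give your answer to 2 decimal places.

12.00

The intersection is the polygon with vertices (6,1), (4,1), (4,7), (6,7).
By the shoelace formula its area is 12.00.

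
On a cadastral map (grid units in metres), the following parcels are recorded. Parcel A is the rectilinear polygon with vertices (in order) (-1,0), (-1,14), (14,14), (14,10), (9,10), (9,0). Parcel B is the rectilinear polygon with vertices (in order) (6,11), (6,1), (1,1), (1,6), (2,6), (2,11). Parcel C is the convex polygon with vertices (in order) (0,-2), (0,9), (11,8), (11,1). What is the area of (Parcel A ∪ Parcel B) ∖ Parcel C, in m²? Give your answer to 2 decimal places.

|Parcel A ∪ Parcel B| = 160.
|(Parcel A ∪ Parcel B) ∩ Parcel C| = 76.9394.
|(Parcel A ∪ Parcel B) ∖ Parcel C| = 160 − 76.9394 = 83.06.

83.06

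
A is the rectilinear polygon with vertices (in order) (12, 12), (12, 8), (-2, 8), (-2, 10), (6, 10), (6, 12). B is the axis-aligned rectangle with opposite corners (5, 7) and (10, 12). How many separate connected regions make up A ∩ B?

A ∩ B is a single connected region.

1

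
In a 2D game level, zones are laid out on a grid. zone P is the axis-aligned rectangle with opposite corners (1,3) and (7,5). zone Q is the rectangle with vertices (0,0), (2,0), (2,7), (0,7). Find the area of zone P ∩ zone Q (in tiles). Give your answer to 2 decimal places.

2.00

|zone P∩zone Q|: x∈[1,2], y∈[3,5] → 1·2 = 2.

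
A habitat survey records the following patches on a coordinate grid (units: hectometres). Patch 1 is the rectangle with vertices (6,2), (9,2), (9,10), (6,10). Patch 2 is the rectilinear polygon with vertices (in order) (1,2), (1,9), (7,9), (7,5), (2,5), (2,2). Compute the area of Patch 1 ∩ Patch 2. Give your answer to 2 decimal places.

The intersection is the polygon with vertices (6,9), (7,9), (7,5), (6,5).
By the shoelace formula its area is 4.00.

4.00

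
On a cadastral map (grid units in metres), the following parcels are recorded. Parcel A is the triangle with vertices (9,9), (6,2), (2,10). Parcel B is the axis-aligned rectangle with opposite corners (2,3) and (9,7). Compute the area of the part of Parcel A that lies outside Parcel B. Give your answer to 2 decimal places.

|Parcel A| = 26, |Parcel A∩Parcel B| = 11.1429.
|Parcel A ∖ Parcel B| = |Parcel A| − |Parcel A∩Parcel B| = 26 − 11.1429 = 14.86.

14.86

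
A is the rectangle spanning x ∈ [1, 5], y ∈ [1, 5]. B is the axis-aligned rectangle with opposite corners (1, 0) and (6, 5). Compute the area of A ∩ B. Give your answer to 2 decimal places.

16.00

|A∩B|: x∈[1,5], y∈[1,5] → 4·4 = 16.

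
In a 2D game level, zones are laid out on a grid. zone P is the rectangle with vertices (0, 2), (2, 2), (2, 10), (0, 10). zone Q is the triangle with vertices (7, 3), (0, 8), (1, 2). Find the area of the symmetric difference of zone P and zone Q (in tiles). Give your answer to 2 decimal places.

|zone P| = 16, |zone Q| = 18.5, |zone P∩zone Q| = 7.4881.
|zone P △ zone Q| = |zone P| + |zone Q| − 2·|zone P∩zone Q| = 16 + 18.5 − 14.9762 = 19.52.

19.52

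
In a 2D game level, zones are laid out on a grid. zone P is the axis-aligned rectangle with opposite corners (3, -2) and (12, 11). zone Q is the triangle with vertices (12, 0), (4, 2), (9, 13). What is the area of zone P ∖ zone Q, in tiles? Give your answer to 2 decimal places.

69.37

|zone P| = 117, |zone P∩zone Q| = 47.6294.
|zone P ∖ zone Q| = |zone P| − |zone P∩zone Q| = 117 − 47.6294 = 69.37.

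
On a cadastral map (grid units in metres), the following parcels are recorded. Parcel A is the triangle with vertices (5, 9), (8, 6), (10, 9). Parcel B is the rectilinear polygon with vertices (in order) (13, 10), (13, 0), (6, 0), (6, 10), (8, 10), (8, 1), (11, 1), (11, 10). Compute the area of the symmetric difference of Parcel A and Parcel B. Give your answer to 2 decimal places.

42.50

|Parcel A| = 7.5, |Parcel B| = 43, |Parcel A∩Parcel B| = 4.
|Parcel A △ Parcel B| = |Parcel A| + |Parcel B| − 2·|Parcel A∩Parcel B| = 7.5 + 43 − 8 = 42.50.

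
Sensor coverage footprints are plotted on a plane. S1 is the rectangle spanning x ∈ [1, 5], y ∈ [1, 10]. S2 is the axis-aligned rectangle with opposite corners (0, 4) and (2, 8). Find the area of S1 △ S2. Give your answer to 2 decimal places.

|S1∩S2|: x∈[1,2], y∈[4,8] → 1·4 = 4.
|S1 △ S2| = |S1| + |S2| − 2·|S1∩S2| = 36 + 8 − 8 = 36.00.

36.00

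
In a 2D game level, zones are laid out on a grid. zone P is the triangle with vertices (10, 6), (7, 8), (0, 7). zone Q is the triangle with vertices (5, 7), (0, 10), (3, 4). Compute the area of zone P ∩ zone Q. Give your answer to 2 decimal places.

The intersection is the polygon with vertices (4.038,7.577), (5,7), (4.688,6.531), (1.579,6.842), (1.4,7.2).
By the shoelace formula its area is 2.35.

2.35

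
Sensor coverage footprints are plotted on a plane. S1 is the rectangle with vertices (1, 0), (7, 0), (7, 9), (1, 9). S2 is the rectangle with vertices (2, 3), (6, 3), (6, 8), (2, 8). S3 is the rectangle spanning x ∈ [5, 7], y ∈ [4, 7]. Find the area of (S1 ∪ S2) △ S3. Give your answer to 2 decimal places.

48.00

|S1 ∪ S2| = 54.
|(S1 ∪ S2) ∩ S3| = 6.
|(S1 ∪ S2) △ S3| = 54 + 6 − 12 = 48.00.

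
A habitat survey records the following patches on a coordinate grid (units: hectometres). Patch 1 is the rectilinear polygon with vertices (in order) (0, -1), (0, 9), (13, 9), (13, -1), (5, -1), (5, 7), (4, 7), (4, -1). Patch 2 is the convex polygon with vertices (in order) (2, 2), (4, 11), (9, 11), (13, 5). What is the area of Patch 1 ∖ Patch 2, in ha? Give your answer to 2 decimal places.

|Patch 1| = 122, |Patch 1∩Patch 2| = 45.404.
|Patch 1 ∖ Patch 2| = |Patch 1| − |Patch 1∩Patch 2| = 122 − 45.404 = 76.60.

76.60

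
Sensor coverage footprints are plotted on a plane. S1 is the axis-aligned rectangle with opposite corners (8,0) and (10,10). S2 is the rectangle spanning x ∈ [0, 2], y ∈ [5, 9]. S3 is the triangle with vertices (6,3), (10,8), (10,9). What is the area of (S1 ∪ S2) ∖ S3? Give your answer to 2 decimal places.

|S1 ∪ S2| = 28.
|(S1 ∪ S2) ∩ S3| = 1.5.
|(S1 ∪ S2) ∖ S3| = 28 − 1.5 = 26.50.

26.50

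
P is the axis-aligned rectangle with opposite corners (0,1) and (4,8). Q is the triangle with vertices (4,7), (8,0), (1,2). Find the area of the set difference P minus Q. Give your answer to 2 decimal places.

|P| = 28, |P∩Q| = 8.7857.
|P ∖ Q| = |P| − |P∩Q| = 28 − 8.7857 = 19.21.

19.21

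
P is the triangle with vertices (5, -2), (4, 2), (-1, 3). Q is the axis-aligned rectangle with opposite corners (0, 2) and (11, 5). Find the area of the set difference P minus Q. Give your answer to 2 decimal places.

|P| = 9.5, |P∩Q| = 1.5833.
|P ∖ Q| = |P| − |P∩Q| = 9.5 − 1.5833 = 7.92.

7.92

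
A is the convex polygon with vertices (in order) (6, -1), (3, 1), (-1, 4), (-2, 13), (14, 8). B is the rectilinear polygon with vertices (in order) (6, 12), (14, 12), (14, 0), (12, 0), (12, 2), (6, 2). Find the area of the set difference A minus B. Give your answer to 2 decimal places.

|A| = 121.5, |A∩B| = 42.
|A ∖ B| = |A| − |A∩B| = 121.5 − 42 = 79.50.

79.50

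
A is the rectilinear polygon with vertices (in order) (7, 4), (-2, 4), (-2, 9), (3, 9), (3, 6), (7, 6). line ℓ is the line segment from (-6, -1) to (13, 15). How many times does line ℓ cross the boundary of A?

2

The segment meets the boundary at (3,6.579), (-0.062,4).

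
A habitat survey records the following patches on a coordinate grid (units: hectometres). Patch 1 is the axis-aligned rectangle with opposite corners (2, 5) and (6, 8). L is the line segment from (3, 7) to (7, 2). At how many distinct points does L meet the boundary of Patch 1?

1

The segment meets the boundary at (4.6,5).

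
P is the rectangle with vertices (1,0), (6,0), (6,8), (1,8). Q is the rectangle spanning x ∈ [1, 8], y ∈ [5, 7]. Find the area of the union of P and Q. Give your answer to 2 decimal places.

By inclusion–exclusion:
Individual areas: |P| = 40, |Q| = 14.
|P∩Q|: x∈[1,6], y∈[5,7] → 5·2 = 10.
|P ∪ Q| = 54 − 10 = 44.00.

44.00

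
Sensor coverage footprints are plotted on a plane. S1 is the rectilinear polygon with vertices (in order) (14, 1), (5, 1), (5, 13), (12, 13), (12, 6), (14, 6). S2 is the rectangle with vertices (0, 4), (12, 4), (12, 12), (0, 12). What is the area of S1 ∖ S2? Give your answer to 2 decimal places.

|S1| = 94, |S1∩S2| = 56.
|S1 ∖ S2| = |S1| − |S1∩S2| = 94 − 56 = 38.00.

38.00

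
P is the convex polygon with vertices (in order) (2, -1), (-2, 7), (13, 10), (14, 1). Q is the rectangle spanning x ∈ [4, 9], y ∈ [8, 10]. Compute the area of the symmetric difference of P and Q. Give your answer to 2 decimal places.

|P| = 121, |Q| = 10, |P∩Q| = 3.5.
|P △ Q| = |P| + |Q| − 2·|P∩Q| = 121 + 10 − 7 = 124.00.

124.00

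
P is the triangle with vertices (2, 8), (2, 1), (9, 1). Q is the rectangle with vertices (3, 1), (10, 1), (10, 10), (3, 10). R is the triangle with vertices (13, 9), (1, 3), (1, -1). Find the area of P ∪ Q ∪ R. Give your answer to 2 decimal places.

75.65

By inclusion–exclusion:
Individual areas: |P| = 24.5, |Q| = 63, |R| = 24.
|P∩Q| = 18.
|P∩R| = 10.6227.
|Q∩R| = 15.1.
|P∩Q∩R| = 7.8727.
|P ∪ Q ∪ R| = 111.5 − 43.7227 + 7.8727 = 75.65.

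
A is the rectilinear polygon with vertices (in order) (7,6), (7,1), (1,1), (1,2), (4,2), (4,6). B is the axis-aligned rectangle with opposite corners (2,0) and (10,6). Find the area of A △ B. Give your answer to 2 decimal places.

|A| = 18, |B| = 48, |A∩B| = 17.
|A △ B| = |A| + |B| − 2·|A∩B| = 18 + 48 − 34 = 32.00.

32.00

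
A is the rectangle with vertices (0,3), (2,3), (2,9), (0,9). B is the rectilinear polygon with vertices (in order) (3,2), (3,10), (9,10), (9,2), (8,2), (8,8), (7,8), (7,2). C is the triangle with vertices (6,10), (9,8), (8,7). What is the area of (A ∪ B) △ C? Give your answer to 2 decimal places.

52.17

|A ∪ B| = 54.
|(A ∪ B) ∩ C| = 2.1667.
|(A ∪ B) △ C| = 54 + 2.5 − 4.3333 = 52.17.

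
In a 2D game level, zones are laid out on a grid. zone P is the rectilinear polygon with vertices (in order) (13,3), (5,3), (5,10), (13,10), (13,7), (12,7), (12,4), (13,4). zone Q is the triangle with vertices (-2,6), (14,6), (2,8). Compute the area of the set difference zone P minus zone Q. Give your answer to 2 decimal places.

46.58

|zone P| = 53, |zone P∩zone Q| = 6.4167.
|zone P ∖ zone Q| = |zone P| − |zone P∩zone Q| = 53 − 6.4167 = 46.58.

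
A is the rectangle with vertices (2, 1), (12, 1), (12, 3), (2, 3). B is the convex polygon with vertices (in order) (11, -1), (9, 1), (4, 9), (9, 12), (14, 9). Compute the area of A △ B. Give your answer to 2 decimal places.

|A| = 20, |B| = 68, |A∩B| = 6.9833.
|A △ B| = |A| + |B| − 2·|A∩B| = 20 + 68 − 13.9667 = 74.03.

74.03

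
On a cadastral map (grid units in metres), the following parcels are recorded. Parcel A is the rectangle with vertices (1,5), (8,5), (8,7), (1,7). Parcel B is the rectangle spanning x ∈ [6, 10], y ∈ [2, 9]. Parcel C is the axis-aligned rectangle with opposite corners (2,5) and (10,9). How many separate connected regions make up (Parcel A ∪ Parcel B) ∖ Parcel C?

2

(Parcel A ∪ Parcel B) ∖ Parcel C splits into 2 disjoint pieces (area 2, area 12).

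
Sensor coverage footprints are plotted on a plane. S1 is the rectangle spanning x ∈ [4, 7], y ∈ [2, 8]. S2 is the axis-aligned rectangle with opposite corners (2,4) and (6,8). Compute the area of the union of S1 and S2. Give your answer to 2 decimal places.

By inclusion–exclusion:
Individual areas: |S1| = 18, |S2| = 16.
|S1∩S2|: x∈[4,6], y∈[4,8] → 2·4 = 8.
|S1 ∪ S2| = 34 − 8 = 26.00.

26.00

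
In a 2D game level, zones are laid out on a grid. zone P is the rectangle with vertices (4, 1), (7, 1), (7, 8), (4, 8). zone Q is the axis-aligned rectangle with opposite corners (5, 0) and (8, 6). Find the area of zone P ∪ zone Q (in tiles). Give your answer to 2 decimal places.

29.00

By inclusion–exclusion:
Individual areas: |zone P| = 21, |zone Q| = 18.
|zone P∩zone Q|: x∈[5,7], y∈[1,6] → 2·5 = 10.
|zone P ∪ zone Q| = 39 − 10 = 29.00.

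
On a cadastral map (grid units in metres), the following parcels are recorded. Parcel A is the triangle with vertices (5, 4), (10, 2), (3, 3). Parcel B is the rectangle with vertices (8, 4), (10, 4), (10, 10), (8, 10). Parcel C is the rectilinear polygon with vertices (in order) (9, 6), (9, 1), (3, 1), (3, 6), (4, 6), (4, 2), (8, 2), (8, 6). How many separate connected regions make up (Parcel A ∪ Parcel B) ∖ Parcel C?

(Parcel A ∪ Parcel B) ∖ Parcel C splits into 3 disjoint pieces (area 0.1286, area 3.6643, area 10).

3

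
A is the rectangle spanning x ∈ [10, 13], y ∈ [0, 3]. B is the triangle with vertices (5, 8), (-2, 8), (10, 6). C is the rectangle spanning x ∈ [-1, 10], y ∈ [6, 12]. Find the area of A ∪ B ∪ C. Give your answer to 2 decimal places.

By inclusion–exclusion:
Individual areas: |A| = 9, |B| = 7, |C| = 66.
|A∩B| = 0.
|A∩C| = 0 (no overlap).
|B∩C| = 6.9167.
|A∩B∩C| = 0.
|A ∪ B ∪ C| = 82 − 6.9167 + 0 = 75.08.

75.08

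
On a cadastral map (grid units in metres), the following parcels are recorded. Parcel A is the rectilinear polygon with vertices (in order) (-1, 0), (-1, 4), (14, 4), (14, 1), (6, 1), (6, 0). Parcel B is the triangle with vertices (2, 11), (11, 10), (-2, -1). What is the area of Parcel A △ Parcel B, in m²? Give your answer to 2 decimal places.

88.97

|Parcel A| = 52, |Parcel B| = 56, |Parcel A∩Parcel B| = 9.5152.
|Parcel A △ Parcel B| = |Parcel A| + |Parcel B| − 2·|Parcel A∩Parcel B| = 52 + 56 − 19.0303 = 88.97.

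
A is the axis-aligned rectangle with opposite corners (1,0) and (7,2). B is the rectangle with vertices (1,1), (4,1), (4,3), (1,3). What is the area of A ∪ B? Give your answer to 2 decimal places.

15.00

By inclusion–exclusion:
Individual areas: |A| = 12, |B| = 6.
|A∩B|: x∈[1,4], y∈[1,2] → 3·1 = 3.
|A ∪ B| = 18 − 3 = 15.00.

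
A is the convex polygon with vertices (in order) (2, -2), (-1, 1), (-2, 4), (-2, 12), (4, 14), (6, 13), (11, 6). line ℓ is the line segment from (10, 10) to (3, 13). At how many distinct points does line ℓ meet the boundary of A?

The segment meets the boundary at (7.324,11.147).

1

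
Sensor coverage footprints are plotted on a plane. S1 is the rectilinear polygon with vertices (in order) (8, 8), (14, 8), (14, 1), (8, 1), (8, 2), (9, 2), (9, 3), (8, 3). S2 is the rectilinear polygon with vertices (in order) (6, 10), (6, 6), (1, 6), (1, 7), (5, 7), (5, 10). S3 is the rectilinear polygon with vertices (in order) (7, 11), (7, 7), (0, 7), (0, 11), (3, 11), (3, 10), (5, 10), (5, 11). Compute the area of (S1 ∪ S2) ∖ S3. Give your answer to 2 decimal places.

46.00

|S1 ∪ S2| = 49.
|(S1 ∪ S2) ∩ S3| = 3.
|(S1 ∪ S2) ∖ S3| = 49 − 3 = 46.00.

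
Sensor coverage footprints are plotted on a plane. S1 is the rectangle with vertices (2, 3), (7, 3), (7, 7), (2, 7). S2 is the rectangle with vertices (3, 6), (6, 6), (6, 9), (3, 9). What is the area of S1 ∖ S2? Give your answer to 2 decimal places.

|S1∩S2|: x∈[3,6], y∈[6,7] → 3·1 = 3.
|S1| = 20.
|S1 ∖ S2| = |S1| − |S1∩S2| = 20 − 3 = 17.00.

17.00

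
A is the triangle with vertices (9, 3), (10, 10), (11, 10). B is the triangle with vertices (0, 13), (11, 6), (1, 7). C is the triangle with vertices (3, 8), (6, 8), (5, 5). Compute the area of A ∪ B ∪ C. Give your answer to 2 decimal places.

By inclusion–exclusion:
Individual areas: |A| = 3.5, |B| = 29.5, |C| = 4.5.
|A∩B| = 0.3104.
|A∩C| = 0.
|B∩C| = 3.1728.
|A∩B∩C| = 0.
|A ∪ B ∪ C| = 37.5 − 3.4832 + 0 = 34.02.

34.02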